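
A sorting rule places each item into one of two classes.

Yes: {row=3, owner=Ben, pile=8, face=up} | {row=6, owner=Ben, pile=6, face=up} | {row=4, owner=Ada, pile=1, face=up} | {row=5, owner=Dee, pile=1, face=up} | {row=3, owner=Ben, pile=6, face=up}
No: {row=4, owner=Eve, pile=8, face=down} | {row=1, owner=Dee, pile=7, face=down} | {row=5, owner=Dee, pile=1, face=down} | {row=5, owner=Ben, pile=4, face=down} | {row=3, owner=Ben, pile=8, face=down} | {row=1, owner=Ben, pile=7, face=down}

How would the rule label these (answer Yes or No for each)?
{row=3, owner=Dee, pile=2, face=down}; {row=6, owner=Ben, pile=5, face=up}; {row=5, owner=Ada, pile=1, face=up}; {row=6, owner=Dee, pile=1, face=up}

'Yes' ⟺ face is up.
{row=3, owner=Dee, pile=2, face=down}: face is down — fails this test, so No.
{row=6, owner=Ben, pile=5, face=up}: face is up — meets the rule, so Yes.
{row=5, owner=Ada, pile=1, face=up}: face is up — meets the rule, so Yes.
{row=6, owner=Dee, pile=1, face=up}: face is up — meets the rule, so Yes.

No, Yes, Yes, Yes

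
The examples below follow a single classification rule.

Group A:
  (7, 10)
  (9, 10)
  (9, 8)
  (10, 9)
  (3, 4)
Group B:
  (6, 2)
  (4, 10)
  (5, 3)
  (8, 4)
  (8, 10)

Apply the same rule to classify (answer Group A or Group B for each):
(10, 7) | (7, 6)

A rule that fits every label: sum is odd — true of each 'Group A' example, false of each 'Group B' one.

Group A, Group A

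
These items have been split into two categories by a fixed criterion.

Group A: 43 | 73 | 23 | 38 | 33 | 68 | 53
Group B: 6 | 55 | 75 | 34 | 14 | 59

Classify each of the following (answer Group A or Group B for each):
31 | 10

Group B, Group B

Checking candidate rules against both groups, what survives is: ≡ 3 (mod 5).
31: 31 mod 5 = 1 — fails the rule, so Group B. 10: 10 mod 5 = 0 — fails the rule, so Group B.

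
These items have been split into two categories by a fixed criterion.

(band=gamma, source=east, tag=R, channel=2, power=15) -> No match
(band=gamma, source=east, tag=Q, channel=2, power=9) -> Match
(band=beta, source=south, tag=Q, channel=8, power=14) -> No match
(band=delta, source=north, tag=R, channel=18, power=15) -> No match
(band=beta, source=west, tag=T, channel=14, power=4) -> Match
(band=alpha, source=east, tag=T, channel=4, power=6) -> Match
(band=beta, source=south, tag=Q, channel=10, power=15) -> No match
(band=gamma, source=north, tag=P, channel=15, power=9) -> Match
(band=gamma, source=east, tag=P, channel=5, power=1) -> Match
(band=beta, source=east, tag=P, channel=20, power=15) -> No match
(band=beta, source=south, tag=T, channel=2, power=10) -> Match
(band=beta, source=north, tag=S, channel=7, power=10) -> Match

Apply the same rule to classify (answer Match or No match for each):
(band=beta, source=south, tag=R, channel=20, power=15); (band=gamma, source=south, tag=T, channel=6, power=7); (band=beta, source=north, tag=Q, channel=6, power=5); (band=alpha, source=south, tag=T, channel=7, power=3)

No match, Match, Match, Match

'Match' ⟺ power ≤ 10.
(band=beta, source=south, tag=R, channel=20, power=15): power = 15, lacks this property → No match. (band=gamma, source=south, tag=T, channel=6, power=7): power = 7, checks out → Match. (band=beta, source=north, tag=Q, channel=6, power=5): power = 5, checks out → Match. (band=alpha, source=south, tag=T, channel=7, power=3): power = 3, checks out → Match.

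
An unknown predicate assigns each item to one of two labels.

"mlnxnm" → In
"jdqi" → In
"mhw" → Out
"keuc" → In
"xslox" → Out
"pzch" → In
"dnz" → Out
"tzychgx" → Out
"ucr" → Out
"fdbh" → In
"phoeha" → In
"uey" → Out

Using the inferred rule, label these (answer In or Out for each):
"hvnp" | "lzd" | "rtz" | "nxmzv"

The common property of the 'In' items is: even length. No 'Out' item has it.
"hvnp": length 4 — matches, so In. "lzd": length 3 — does not satisfy this, so Out. "rtz": length 3 — does not satisfy this, so Out. "nxmzv": length 5 — does not satisfy this, so Out.

In, Out, Out, Out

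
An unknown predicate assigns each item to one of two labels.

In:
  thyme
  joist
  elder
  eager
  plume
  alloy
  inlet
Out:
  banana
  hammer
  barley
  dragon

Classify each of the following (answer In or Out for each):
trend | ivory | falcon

In, In, Out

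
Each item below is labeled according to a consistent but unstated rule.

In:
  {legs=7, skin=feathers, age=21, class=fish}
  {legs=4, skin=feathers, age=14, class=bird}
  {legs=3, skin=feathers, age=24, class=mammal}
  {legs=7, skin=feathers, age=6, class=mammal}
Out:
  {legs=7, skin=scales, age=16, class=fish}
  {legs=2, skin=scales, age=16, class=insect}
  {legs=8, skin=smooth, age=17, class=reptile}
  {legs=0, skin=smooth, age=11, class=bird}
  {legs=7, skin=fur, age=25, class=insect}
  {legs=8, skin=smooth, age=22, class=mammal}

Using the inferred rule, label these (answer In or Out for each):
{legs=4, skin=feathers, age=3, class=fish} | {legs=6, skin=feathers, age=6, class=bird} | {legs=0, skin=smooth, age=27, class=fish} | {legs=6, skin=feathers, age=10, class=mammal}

In, In, Out, In

One predicate separates the groups cleanly: skin is feathers.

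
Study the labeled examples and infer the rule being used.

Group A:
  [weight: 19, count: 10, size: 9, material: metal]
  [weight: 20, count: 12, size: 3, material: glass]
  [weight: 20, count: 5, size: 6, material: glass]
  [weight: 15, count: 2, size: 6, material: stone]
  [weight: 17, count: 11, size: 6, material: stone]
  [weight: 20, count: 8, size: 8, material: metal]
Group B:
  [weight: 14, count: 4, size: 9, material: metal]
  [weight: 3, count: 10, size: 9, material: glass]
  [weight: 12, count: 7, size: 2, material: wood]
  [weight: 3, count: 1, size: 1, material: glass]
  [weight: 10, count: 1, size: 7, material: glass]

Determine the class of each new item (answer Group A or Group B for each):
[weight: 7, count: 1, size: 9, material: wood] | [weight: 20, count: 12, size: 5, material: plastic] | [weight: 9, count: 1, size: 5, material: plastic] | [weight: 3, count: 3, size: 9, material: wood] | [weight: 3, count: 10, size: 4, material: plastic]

The pattern is that an item is 'Group A' exactly when: weight ≥ 15.
[weight: 7, count: 1, size: 9, material: wood]: weight = 7 — does not pass, so Group B. [weight: 20, count: 12, size: 5, material: plastic]: weight = 20 — fits, so Group A. [weight: 9, count: 1, size: 5, material: plastic]: weight = 9 — does not pass, so Group B. [weight: 3, count: 3, size: 9, material: wood]: weight = 3 — does not pass, so Group B. [weight: 3, count: 10, size: 4, material: plastic]: weight = 3 — does not pass, so Group B.

Group B, Group A, Group B, Group B, Group B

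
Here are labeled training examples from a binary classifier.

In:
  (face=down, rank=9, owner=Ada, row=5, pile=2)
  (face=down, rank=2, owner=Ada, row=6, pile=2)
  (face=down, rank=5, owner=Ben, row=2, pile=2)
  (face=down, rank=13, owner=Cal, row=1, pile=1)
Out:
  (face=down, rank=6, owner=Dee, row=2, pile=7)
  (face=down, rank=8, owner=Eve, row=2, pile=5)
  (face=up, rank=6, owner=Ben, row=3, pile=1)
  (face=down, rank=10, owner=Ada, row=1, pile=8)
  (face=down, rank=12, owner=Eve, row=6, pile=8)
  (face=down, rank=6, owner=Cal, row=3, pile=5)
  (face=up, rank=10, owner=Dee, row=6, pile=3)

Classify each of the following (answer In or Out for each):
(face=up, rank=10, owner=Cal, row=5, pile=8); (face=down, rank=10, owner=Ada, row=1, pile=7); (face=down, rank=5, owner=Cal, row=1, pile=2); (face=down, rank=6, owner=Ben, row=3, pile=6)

Out, Out, In, Out

The rule appears to be: face is down AND pile ≤ 2.
(face=up, rank=10, owner=Cal, row=5, pile=8) — face is up, pile = 8, hence Out.
(face=down, rank=10, owner=Ada, row=1, pile=7) — face is down, pile = 7, hence Out.
(face=down, rank=5, owner=Cal, row=1, pile=2) — face is down, pile = 2, hence In.
(face=down, rank=6, owner=Ben, row=3, pile=6) — face is down, pile = 6, hence Out.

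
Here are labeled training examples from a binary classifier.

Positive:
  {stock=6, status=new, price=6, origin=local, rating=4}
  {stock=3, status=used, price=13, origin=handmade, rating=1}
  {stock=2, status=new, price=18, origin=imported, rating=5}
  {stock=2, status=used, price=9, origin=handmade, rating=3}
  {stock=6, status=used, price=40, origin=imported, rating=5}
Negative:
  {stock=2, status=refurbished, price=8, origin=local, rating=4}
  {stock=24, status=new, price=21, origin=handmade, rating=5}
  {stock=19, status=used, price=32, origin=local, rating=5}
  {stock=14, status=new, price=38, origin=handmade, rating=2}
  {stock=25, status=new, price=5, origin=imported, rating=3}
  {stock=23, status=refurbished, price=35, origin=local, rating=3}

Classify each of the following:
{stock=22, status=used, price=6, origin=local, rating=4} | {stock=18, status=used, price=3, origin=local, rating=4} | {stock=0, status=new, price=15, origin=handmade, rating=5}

Negative, Negative, Positive

Rule: stock ≤ 6 AND price ≠ 8. This holds for each 'Positive' example and fails for each 'Negative' one.
{stock=22, status=used, price=6, origin=local, rating=4}: stock = 22, price = 6 — does not satisfy this, so Negative.
{stock=18, status=used, price=3, origin=local, rating=4}: stock = 18, price = 3 — does not satisfy this, so Negative.
{stock=0, status=new, price=15, origin=handmade, rating=5}: stock = 0, price = 15 — satisfies this, so Positive.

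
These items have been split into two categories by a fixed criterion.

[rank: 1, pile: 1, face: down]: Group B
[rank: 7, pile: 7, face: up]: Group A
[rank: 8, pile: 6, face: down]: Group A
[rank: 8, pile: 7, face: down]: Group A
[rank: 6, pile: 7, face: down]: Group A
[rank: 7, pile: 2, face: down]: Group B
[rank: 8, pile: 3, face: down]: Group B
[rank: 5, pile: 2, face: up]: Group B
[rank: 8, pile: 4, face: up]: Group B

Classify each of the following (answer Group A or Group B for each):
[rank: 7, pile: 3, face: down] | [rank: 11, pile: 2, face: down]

Group B, Group B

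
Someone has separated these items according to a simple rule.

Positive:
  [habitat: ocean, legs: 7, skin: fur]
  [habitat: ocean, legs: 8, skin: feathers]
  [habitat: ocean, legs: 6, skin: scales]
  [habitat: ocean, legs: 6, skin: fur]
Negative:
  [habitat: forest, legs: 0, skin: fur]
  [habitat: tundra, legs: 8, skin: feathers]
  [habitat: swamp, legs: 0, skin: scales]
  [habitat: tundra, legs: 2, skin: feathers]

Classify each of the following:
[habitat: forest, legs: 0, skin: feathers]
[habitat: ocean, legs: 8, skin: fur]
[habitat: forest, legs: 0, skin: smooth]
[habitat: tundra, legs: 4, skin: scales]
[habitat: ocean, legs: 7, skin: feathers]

Negative, Positive, Negative, Negative, Positive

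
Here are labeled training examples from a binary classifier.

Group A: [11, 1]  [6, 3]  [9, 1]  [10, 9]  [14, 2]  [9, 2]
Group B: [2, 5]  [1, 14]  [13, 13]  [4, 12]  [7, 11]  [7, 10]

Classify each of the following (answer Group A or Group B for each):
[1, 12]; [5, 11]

The distinguishing property — first > second — holds for all the 'Group A' cases and none of the 'Group B' cases.
[1, 12] — 1 < 12, hence Group B. [5, 11] — 5 < 11, hence Group B.

Group B, Group B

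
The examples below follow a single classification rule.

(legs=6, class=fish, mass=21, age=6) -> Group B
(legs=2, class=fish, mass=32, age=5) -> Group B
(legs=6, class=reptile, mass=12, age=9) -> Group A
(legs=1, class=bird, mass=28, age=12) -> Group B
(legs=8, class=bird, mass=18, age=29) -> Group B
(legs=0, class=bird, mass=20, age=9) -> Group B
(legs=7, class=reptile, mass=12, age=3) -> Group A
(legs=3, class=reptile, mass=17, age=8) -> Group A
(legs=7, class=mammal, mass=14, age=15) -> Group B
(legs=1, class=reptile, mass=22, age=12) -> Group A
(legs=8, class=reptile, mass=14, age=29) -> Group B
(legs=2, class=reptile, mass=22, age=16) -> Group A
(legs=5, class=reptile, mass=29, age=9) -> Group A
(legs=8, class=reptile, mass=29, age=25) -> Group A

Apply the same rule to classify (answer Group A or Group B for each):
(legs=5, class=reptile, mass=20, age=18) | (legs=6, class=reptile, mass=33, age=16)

Group A, Group A

The pattern is that an item is 'Group A' exactly when: class is reptile AND age ≤ 25.
Group A: (legs=5, class=reptile, mass=20, age=18), since class is reptile, age = 18.
Group A: (legs=6, class=reptile, mass=33, age=16), since class is reptile, age = 16.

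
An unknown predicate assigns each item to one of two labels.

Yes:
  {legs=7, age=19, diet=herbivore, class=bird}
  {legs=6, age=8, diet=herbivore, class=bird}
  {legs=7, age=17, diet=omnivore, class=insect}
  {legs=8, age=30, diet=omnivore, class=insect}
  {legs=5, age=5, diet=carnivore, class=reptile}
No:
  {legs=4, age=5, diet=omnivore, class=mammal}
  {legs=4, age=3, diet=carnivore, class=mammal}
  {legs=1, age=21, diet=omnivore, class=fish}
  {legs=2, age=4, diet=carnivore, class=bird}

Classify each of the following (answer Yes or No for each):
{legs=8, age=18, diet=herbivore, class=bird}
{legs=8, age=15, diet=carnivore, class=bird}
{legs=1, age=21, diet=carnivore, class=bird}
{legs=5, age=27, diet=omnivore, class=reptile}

Yes, Yes, No, Yes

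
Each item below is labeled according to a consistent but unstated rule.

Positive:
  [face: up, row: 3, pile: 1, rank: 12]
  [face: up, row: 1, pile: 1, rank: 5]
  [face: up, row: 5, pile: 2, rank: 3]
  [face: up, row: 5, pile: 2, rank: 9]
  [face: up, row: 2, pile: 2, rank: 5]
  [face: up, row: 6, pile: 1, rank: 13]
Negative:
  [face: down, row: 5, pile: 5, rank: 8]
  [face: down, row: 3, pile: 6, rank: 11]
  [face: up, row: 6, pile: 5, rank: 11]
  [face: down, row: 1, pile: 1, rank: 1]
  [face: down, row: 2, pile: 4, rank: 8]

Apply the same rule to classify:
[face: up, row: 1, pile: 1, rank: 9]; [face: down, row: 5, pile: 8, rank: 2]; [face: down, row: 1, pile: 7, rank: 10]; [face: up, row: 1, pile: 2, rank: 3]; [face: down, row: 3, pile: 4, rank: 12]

Positive, Negative, Negative, Positive, Negative

The common property of the 'Positive' items is: face is up AND pile ≤ 2. No 'Negative' item has it.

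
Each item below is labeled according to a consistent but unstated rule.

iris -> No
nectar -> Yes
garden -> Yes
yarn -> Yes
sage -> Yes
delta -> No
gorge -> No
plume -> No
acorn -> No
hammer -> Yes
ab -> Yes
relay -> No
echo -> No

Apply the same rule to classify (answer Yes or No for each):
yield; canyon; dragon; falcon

The distinguishing property — even length AND contains 'a' — holds for all the 'Yes' cases and none of the 'No' cases.
yield: length 5, no 'a', fails this test → No.
canyon: length 6, has 'a', passes → Yes.
dragon: length 6, has 'a', passes → Yes.
falcon: length 6, has 'a', passes → Yes.

No, Yes, Yes, Yes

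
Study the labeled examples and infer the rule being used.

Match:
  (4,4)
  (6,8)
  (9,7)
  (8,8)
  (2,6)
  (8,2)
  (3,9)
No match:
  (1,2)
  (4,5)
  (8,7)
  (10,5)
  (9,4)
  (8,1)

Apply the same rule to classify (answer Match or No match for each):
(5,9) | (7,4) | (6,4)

The simplest hypothesis consistent with all the labels is: sum is even.

Match, No match, Match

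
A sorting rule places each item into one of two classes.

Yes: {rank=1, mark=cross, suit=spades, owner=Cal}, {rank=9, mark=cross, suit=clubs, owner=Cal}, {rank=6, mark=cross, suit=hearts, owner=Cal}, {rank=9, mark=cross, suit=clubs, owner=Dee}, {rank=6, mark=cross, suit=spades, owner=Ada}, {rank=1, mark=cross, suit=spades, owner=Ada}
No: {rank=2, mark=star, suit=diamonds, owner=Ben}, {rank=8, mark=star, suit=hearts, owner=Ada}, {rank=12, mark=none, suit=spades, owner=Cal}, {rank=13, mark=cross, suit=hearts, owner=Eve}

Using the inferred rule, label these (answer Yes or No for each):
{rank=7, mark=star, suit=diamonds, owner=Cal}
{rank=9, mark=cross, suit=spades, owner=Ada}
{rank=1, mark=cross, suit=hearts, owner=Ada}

A rule that fits every label: mark is cross AND rank ≤ 9 — true of each 'Yes' example, false of each 'No' one.
{rank=7, mark=star, suit=diamonds, owner=Cal} → mark is star, rank = 7 → No.
{rank=9, mark=cross, suit=spades, owner=Ada} → mark is cross, rank = 9 → Yes.
{rank=1, mark=cross, suit=hearts, owner=Ada} → mark is cross, rank = 1 → Yes.

No, Yes, Yes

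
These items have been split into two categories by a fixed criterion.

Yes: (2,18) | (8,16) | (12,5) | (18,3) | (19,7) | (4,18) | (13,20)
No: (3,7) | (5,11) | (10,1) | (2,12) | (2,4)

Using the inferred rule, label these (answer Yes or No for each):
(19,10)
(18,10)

Yes, Yes

The classifier is using: sum ≥ 17.
(19,10): 19+10 = 29, fits → Yes.
(18,10): 18+10 = 28, fits → Yes.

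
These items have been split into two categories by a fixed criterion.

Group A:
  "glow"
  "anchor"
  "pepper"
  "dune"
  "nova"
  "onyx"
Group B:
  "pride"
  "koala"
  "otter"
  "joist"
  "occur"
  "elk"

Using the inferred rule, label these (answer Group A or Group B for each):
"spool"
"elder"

A rule that fits every label: even length — true of each 'Group A' example, false of each 'Group B' one.
"spool": Group B (length 5). "elder": Group B (length 5).

Group B, Group B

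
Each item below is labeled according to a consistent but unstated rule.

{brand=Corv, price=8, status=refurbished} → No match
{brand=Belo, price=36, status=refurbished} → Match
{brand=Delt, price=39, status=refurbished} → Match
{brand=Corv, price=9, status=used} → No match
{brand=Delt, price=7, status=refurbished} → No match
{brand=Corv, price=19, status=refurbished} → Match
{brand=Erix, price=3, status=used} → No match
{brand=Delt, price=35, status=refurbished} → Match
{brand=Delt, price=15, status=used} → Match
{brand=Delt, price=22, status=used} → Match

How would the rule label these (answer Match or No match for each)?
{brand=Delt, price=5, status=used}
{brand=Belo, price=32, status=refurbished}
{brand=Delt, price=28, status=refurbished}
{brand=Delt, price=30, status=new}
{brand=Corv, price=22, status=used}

No match, Match, Match, Match, Match

The distinguishing property — price ≥ 15 — holds for all the 'Match' cases and none of the 'No match' cases.
{brand=Delt, price=5, status=used} → price = 5 → No match.
{brand=Belo, price=32, status=refurbished} → price = 32 → Match.
{brand=Delt, price=28, status=refurbished} → price = 28 → Match.
{brand=Delt, price=30, status=new} → price = 30 → Match.
{brand=Corv, price=22, status=used} → price = 22 → Match.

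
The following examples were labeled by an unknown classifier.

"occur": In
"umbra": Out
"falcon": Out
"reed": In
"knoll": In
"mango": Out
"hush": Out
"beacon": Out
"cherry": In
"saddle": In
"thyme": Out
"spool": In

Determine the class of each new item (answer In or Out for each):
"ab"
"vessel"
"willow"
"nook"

Out, In, In, In

The distinguishing property — has a double letter — holds for all the 'In' cases and none of the 'Out' cases.
"ab": Out (no doubled letter). "vessel": In ('ss' doubled). "willow": In ('ll' doubled). "nook": In ('oo' doubled).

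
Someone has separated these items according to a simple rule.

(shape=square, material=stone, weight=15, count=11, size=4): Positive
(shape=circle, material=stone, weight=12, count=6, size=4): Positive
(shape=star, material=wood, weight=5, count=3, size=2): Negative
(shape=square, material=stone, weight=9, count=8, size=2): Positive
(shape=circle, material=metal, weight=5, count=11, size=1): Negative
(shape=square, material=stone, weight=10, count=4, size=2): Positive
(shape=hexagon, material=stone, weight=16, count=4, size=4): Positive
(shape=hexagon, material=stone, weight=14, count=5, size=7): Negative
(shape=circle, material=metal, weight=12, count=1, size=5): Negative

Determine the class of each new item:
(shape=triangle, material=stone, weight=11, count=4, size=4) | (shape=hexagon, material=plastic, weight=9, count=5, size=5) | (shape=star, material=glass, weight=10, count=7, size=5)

Positive, Negative, Negative

The rule appears to be: material is stone AND size ≤ 4.
(shape=triangle, material=stone, weight=11, count=4, size=4) → material is stone, size = 4 → Positive.
(shape=hexagon, material=plastic, weight=9, count=5, size=5) → material is plastic, size = 5 → Negative.
(shape=star, material=glass, weight=10, count=7, size=5) → material is glass, size = 5 → Negative.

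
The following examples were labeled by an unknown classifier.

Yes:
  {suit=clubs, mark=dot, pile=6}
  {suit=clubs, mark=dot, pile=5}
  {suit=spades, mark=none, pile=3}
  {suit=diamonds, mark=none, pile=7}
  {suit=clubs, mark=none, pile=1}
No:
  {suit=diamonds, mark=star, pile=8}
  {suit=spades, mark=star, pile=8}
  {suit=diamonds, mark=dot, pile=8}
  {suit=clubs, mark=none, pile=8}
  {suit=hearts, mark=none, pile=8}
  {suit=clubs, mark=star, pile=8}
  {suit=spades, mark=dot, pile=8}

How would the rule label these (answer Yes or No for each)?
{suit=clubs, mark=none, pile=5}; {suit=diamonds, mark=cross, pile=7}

A rule that fits every label: pile ≤ 7 — true of each 'Yes' example, false of each 'No' one.
{suit=clubs, mark=none, pile=5}: Yes (pile = 5).
{suit=diamonds, mark=cross, pile=7}: Yes (pile = 7).

Yes, Yes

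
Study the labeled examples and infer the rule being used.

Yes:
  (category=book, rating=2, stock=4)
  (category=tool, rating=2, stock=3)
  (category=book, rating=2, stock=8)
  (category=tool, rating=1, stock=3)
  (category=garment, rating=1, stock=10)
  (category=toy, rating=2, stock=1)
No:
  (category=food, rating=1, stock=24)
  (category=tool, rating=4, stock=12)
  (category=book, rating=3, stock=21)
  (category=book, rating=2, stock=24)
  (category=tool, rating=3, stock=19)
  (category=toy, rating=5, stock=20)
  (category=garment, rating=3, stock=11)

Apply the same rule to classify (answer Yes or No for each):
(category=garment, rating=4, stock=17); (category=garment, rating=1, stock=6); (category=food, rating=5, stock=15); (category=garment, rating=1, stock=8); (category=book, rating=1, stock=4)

Every 'Yes' example satisfies: stock ≤ 10. None of the 'No' examples do.

No, Yes, No, Yes, Yes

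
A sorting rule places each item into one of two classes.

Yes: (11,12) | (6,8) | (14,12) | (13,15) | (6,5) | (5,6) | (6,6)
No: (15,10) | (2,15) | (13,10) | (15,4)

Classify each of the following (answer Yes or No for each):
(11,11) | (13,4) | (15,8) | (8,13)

The distinguishing property — |first − second| ≤ 2 — holds for all the 'Yes' cases and none of the 'No' cases.
(11,11) — |11−11| = 0, hence Yes.
(13,4) — |13−4| = 9, hence No.
(15,8) — |15−8| = 7, hence No.
(8,13) — |8−13| = 5, hence No.

Yes, No, No, No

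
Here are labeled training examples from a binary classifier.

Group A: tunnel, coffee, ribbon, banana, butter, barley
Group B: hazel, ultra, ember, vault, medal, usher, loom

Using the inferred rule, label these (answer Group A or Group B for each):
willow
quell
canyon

The classifier is using: length 6.
willow → length 6 → Group A. quell → length 5 → Group B. canyon → length 6 → Group A.

Group A, Group B, Group A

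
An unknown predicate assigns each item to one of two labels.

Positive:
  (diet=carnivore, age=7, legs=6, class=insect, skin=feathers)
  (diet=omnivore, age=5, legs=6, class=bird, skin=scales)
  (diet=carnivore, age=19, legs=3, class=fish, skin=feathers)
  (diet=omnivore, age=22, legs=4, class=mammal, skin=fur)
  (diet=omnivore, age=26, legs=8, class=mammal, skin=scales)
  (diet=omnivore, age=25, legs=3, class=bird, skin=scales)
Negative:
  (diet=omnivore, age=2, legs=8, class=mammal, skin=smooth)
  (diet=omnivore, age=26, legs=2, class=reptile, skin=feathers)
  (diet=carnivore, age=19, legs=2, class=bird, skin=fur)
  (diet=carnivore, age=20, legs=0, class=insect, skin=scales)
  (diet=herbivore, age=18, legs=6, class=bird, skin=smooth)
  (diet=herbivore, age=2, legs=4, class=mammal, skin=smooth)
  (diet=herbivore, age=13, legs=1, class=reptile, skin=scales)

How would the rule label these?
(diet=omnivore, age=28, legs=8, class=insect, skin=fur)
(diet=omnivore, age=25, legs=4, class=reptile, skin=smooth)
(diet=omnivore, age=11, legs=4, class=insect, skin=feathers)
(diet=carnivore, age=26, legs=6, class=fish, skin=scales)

The rule appears to be: skin is not smooth AND legs ≥ 3.

Positive, Negative, Positive, Positive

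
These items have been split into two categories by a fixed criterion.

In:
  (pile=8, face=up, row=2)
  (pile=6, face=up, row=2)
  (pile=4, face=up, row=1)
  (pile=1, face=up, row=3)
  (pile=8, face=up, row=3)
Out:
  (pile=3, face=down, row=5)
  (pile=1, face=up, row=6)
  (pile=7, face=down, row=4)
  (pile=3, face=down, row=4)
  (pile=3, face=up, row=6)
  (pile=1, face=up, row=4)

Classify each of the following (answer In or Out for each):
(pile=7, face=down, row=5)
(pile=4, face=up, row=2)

Out, In

The distinguishing property — row ≤ 3 — holds for all the 'In' cases and none of the 'Out' cases.
(pile=7, face=down, row=5): Out (row = 5).
(pile=4, face=up, row=2): In (row = 2).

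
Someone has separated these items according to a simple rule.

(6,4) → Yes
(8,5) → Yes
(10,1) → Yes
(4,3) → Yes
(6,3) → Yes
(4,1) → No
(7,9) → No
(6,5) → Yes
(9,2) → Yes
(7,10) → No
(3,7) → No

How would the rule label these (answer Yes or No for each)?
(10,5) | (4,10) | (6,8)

Yes, No, No

The common property of the 'Yes' items is: first > second AND sum ≥ 7. No 'No' item has it.
Yes: (10,5), since 10 > 5, 10+5 = 15.
No: (4,10), since 4 < 10, 4+10 = 14.
No: (6,8), since 6 < 8, 6+8 = 14.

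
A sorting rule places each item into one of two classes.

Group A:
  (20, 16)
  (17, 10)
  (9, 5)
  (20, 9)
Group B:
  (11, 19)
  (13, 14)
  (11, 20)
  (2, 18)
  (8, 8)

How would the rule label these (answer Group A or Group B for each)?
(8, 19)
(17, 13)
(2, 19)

A rule that fits every label: first > second — true of each 'Group A' example, false of each 'Group B' one.
(8, 19): 8 < 19 — fails the rule, so Group B.
(17, 13): 17 > 13 — qualifies, so Group A.
(2, 19): 2 < 19 — fails the rule, so Group B.

Group B, Group A, Group B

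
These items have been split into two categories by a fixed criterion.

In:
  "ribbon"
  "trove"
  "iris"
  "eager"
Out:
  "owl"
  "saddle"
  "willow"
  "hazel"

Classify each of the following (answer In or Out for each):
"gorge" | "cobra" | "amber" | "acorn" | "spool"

All 'In' examples share one property — contains 'r' — and every 'Out' example lacks it.
"gorge" → has 'r' → In.
"cobra" → has 'r' → In.
"amber" → has 'r' → In.
"acorn" → has 'r' → In.
"spool" → no 'r' → Out.

In, In, In, In, Out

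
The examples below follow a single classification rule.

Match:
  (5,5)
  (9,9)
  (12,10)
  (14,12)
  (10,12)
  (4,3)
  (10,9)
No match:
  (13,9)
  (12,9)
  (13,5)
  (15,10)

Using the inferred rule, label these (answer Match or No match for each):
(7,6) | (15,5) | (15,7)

Match, No match, No match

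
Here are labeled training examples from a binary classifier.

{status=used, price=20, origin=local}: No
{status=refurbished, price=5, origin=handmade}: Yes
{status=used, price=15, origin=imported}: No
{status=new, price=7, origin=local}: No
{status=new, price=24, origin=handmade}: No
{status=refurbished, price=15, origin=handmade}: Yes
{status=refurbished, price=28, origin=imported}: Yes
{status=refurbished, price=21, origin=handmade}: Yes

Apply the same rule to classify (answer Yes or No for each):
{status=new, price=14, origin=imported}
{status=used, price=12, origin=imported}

No, No

'Yes' ⟺ status is refurbished.
{status=new, price=14, origin=imported} → status is new → No. {status=used, price=12, origin=imported} → status is used → No.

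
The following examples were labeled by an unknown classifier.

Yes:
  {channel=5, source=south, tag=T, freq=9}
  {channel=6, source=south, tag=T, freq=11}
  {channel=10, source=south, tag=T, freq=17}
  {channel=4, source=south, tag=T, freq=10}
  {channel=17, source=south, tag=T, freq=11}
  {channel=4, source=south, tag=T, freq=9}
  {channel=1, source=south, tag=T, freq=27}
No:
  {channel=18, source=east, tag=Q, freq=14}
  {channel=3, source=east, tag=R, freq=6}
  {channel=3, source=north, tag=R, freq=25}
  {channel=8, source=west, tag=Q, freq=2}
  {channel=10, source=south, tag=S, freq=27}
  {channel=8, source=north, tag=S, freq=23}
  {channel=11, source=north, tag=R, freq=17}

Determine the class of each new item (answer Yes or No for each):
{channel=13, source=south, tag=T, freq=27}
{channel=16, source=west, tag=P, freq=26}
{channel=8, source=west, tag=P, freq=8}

Yes, No, No

The classifier is using: tag is T.
{channel=13, source=south, tag=T, freq=27}: tag is T, checks out → Yes.
{channel=16, source=west, tag=P, freq=26}: tag is P, doesn't qualify → No.
{channel=8, source=west, tag=P, freq=8}: tag is P, doesn't qualify → No.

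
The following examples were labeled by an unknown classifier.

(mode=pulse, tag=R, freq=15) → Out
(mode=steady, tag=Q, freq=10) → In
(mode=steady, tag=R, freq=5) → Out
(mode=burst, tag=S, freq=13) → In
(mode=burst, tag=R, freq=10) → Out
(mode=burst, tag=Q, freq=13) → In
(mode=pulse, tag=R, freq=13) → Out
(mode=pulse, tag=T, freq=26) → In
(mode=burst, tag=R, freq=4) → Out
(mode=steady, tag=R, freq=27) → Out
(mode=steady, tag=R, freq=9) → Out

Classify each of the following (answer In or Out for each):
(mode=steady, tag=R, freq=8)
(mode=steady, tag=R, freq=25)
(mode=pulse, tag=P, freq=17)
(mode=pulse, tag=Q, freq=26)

Out, Out, In, In

The distinguishing property — tag is not R — holds for all the 'In' cases and none of the 'Out' cases.
(mode=steady, tag=R, freq=8) → tag is R → Out. (mode=steady, tag=R, freq=25) → tag is R → Out. (mode=pulse, tag=P, freq=17) → tag is P → In. (mode=pulse, tag=Q, freq=26) → tag is Q → In.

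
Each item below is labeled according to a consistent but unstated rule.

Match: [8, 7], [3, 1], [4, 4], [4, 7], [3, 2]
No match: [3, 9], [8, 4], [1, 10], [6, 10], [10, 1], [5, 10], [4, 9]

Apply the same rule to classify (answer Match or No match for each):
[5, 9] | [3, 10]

No match, No match

'Match' ⟺ |first − second| ≤ 3.
[5, 9]: |5−9| = 4 — fails the rule, so No match. [3, 10]: |3−10| = 7 — fails the rule, so No match.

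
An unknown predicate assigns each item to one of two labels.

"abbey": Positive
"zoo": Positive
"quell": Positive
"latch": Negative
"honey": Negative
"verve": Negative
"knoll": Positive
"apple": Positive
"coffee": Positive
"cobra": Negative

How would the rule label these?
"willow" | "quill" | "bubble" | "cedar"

Positive, Positive, Positive, Negative

'Positive' ⟺ has a double letter.
"willow" → 'll' doubled → Positive.
"quill" → 'll' doubled → Positive.
"bubble" → 'bb' doubled → Positive.
"cedar" → no doubled letter → Negative.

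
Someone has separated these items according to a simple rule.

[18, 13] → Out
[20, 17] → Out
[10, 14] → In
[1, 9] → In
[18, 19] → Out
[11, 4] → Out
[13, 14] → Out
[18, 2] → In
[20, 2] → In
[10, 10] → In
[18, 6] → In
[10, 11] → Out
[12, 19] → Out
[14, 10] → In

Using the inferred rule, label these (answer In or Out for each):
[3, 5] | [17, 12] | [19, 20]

A rule that fits every label: sum is even — true of each 'In' example, false of each 'Out' one.
[3, 5] — 3+5 = 8, hence In.
[17, 12] — 17+12 = 29, hence Out.
[19, 20] — 19+20 = 39, hence Out.

In, Out, Out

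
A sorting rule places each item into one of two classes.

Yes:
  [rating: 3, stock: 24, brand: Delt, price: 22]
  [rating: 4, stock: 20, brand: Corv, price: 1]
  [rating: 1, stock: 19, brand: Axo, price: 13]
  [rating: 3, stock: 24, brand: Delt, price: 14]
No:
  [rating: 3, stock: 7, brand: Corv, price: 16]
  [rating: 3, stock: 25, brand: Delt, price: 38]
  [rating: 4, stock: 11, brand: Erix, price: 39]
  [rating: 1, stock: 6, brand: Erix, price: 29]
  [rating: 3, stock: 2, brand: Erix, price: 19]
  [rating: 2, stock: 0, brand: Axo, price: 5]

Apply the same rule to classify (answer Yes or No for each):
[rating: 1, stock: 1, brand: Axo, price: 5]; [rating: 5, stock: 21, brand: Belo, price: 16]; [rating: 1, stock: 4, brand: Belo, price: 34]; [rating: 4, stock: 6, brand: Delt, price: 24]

No, Yes, No, No

The pattern is that an item is 'Yes' exactly when: price ≤ 22 AND stock ≥ 11.
No: [rating: 1, stock: 1, brand: Axo, price: 5], since price = 5, stock = 1.
Yes: [rating: 5, stock: 21, brand: Belo, price: 16], since price = 16, stock = 21.
No: [rating: 1, stock: 4, brand: Belo, price: 34], since price = 34, stock = 4.
No: [rating: 4, stock: 6, brand: Delt, price: 24], since price = 24, stock = 6.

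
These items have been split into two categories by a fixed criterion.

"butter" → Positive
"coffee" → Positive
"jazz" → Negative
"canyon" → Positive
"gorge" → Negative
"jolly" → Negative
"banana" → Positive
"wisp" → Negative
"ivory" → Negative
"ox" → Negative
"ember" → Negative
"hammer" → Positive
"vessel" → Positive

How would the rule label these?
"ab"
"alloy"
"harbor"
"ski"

Negative, Negative, Positive, Negative

One predicate separates the groups cleanly: length 6.
"ab": length 2 — does not satisfy this, so Negative.
"alloy": length 5 — does not satisfy this, so Negative.
"harbor": length 6 — has this property, so Positive.
"ski": length 3 — does not satisfy this, so Negative.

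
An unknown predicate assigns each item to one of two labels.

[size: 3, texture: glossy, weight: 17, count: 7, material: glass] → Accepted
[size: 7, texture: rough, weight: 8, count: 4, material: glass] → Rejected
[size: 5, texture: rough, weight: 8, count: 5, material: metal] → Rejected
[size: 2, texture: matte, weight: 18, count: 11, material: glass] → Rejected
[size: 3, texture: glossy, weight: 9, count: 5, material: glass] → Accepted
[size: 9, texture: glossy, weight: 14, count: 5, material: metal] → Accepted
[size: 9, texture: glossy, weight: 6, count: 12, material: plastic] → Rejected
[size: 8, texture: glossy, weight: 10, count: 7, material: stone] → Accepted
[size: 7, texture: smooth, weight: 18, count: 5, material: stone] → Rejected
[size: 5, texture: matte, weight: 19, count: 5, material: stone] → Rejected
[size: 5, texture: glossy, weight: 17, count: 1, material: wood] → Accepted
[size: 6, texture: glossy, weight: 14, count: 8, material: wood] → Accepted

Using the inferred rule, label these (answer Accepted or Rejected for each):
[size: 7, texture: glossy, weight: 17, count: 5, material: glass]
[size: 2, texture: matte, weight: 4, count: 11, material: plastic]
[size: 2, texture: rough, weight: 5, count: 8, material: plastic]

Accepted, Rejected, Rejected

The simplest hypothesis consistent with all the labels is: texture is glossy AND count ≤ 8.
[size: 7, texture: glossy, weight: 17, count: 5, material: glass] → texture is glossy, count = 5 → Accepted. [size: 2, texture: matte, weight: 4, count: 11, material: plastic] → texture is matte, count = 11 → Rejected. [size: 2, texture: rough, weight: 5, count: 8, material: plastic] → texture is rough, count = 8 → Rejected.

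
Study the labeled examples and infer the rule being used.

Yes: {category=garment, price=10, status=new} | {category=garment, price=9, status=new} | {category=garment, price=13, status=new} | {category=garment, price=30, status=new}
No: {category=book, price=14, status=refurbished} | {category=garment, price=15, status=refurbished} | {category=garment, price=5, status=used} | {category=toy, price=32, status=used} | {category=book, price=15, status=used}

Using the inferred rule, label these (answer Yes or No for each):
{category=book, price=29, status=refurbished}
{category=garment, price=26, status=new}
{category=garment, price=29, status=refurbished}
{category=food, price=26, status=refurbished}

No, Yes, No, No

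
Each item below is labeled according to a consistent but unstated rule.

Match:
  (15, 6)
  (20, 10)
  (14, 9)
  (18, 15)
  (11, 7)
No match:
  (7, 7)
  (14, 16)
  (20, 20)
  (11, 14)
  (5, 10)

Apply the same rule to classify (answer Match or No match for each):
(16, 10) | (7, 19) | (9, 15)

Match, No match, No match

'Match' ⟺ first > second.
(16, 10): Match (16 > 10). (7, 19): No match (7 < 19). (9, 15): No match (9 < 15).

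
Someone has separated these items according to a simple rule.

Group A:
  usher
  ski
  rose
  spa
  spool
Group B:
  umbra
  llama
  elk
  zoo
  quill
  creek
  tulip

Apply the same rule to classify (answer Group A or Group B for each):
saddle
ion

The distinguishing property — contains 's' — holds for all the 'Group A' cases and none of the 'Group B' cases.

Group A, Group B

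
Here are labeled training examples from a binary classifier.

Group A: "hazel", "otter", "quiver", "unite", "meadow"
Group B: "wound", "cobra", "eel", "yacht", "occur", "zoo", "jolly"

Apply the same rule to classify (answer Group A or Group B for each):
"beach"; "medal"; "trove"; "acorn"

The common property of the 'Group A' items is: length ≥ 5 AND contains 'e'. No 'Group B' item has it.
"beach": length 5, has 'e' — checks out, so Group A.
"medal": length 5, has 'e' — checks out, so Group A.
"trove": length 5, has 'e' — checks out, so Group A.
"acorn": length 5, no 'e' — fails the rule, so Group B.

Group A, Group A, Group A, Group B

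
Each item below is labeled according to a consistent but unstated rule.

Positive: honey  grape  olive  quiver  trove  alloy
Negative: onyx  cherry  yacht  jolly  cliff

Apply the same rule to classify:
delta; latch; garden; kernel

Positive, Negative, Positive, Positive

All 'Positive' examples share one property — has ≥ 2 vowels — and every 'Negative' example lacks it.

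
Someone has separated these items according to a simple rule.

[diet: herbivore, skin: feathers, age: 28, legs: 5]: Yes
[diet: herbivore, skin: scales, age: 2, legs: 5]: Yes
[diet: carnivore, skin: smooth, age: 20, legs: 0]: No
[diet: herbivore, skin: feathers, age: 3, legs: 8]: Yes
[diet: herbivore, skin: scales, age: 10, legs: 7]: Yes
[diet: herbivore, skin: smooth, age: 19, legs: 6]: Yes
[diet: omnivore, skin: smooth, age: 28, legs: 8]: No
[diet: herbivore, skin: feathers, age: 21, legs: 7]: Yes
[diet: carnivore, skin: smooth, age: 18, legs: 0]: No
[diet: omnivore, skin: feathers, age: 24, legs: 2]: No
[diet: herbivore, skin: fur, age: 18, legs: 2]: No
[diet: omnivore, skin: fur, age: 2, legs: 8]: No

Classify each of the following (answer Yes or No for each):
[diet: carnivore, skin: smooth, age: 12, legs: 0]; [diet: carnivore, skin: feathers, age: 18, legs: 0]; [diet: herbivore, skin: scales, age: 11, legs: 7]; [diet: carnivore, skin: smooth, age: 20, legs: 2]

No, No, Yes, No

Every 'Yes' example satisfies: diet is herbivore AND legs ≥ 5. None of the 'No' examples do.
[diet: carnivore, skin: smooth, age: 12, legs: 0]: No (diet is carnivore, legs = 0). [diet: carnivore, skin: feathers, age: 18, legs: 0]: No (diet is carnivore, legs = 0). [diet: herbivore, skin: scales, age: 11, legs: 7]: Yes (diet is herbivore, legs = 7). [diet: carnivore, skin: smooth, age: 20, legs: 2]: No (diet is carnivore, legs = 2).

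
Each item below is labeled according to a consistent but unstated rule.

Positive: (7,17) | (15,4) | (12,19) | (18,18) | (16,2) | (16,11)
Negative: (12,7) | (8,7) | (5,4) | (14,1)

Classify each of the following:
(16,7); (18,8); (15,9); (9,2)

The classifier is using: max ≥ 15.
(16,7): max 16 — has this property, so Positive.
(18,8): max 18 — has this property, so Positive.
(15,9): max 15 — has this property, so Positive.
(9,2): max 9 — does not satisfy this, so Negative.

Positive, Positive, Positive, Negative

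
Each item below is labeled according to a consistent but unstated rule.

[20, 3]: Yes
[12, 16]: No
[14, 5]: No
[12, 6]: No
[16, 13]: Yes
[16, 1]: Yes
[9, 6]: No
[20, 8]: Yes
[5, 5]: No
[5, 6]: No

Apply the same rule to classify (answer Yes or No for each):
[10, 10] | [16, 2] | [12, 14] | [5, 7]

No, Yes, No, No

The classifier is using: first ≥ 16.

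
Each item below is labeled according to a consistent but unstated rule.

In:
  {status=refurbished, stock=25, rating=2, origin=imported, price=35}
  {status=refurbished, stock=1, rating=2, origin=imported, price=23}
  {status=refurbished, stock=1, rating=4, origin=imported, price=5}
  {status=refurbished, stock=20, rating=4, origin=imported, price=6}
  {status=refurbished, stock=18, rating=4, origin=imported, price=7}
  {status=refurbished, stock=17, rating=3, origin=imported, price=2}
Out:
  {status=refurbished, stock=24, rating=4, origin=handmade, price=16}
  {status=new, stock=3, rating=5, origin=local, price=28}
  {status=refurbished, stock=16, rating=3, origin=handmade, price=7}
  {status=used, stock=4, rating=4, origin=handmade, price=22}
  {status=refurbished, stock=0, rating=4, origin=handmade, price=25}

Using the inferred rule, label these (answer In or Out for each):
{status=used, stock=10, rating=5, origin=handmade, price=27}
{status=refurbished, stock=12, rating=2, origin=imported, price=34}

Out, In

The classifier is using: origin is imported.
{status=used, stock=10, rating=5, origin=handmade, price=27} — origin is handmade, hence Out. {status=refurbished, stock=12, rating=2, origin=imported, price=34} — origin is imported, hence In.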